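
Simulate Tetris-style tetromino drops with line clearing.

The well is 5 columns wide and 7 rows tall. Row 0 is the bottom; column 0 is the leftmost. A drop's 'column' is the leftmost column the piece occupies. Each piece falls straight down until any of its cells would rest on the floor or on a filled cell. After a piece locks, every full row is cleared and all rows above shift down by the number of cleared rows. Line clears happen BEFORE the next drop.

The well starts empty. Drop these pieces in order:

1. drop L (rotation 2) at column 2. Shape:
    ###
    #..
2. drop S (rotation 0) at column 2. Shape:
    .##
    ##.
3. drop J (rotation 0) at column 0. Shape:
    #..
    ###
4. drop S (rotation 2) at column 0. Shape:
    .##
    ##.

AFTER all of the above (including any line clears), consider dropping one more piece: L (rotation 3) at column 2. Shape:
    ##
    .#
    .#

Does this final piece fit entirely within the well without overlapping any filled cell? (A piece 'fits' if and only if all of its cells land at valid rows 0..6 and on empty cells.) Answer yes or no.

Drop 1: L rot2 at col 2 lands with bottom-row=0; cleared 0 line(s) (total 0); column heights now [0 0 2 2 2], max=2
Drop 2: S rot0 at col 2 lands with bottom-row=2; cleared 0 line(s) (total 0); column heights now [0 0 3 4 4], max=4
Drop 3: J rot0 at col 0 lands with bottom-row=3; cleared 1 line(s) (total 1); column heights now [4 0 3 3 2], max=4
Drop 4: S rot2 at col 0 lands with bottom-row=4; cleared 0 line(s) (total 1); column heights now [5 6 6 3 2], max=6
Test piece L rot3 at col 2 (width 2): heights before test = [5 6 6 3 2]; fits = True

Answer: yes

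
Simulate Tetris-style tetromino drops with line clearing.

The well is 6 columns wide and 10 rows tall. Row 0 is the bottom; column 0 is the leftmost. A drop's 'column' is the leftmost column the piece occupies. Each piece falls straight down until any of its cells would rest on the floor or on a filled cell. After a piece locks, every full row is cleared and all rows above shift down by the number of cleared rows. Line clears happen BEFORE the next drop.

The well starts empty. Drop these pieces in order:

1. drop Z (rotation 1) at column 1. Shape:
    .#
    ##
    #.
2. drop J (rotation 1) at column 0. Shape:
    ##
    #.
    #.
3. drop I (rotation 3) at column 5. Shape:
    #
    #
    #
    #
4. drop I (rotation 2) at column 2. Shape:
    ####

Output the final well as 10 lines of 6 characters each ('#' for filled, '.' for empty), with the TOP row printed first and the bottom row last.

Drop 1: Z rot1 at col 1 lands with bottom-row=0; cleared 0 line(s) (total 0); column heights now [0 2 3 0 0 0], max=3
Drop 2: J rot1 at col 0 lands with bottom-row=0; cleared 0 line(s) (total 0); column heights now [3 3 3 0 0 0], max=3
Drop 3: I rot3 at col 5 lands with bottom-row=0; cleared 0 line(s) (total 0); column heights now [3 3 3 0 0 4], max=4
Drop 4: I rot2 at col 2 lands with bottom-row=4; cleared 0 line(s) (total 0); column heights now [3 3 5 5 5 5], max=5

Answer: ......
......
......
......
......
..####
.....#
###..#
###..#
##...#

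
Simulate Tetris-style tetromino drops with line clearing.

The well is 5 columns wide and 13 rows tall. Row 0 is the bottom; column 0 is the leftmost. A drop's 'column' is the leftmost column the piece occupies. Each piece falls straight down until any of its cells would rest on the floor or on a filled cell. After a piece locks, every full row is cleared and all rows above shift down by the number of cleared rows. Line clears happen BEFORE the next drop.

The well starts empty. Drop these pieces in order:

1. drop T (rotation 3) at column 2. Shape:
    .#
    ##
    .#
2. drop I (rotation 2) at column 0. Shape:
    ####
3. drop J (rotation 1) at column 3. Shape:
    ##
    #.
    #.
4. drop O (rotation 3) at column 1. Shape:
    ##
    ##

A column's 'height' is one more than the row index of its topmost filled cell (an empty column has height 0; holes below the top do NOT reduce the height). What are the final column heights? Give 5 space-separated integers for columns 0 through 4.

Drop 1: T rot3 at col 2 lands with bottom-row=0; cleared 0 line(s) (total 0); column heights now [0 0 2 3 0], max=3
Drop 2: I rot2 at col 0 lands with bottom-row=3; cleared 0 line(s) (total 0); column heights now [4 4 4 4 0], max=4
Drop 3: J rot1 at col 3 lands with bottom-row=4; cleared 0 line(s) (total 0); column heights now [4 4 4 7 7], max=7
Drop 4: O rot3 at col 1 lands with bottom-row=4; cleared 0 line(s) (total 0); column heights now [4 6 6 7 7], max=7

Answer: 4 6 6 7 7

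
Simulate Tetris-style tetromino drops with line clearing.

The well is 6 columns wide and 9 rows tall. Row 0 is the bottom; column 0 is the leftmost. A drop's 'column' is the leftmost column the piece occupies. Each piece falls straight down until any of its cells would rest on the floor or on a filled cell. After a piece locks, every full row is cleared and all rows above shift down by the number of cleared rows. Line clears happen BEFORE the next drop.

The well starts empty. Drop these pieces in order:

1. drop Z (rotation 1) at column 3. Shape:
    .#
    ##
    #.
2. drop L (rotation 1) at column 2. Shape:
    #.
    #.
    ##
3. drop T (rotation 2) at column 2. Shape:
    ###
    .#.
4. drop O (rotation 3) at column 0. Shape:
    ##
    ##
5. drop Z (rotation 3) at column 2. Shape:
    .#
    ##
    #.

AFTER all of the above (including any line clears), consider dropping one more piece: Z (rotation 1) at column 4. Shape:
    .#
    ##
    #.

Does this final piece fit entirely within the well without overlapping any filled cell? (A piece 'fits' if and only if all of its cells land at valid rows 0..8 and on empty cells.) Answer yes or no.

Drop 1: Z rot1 at col 3 lands with bottom-row=0; cleared 0 line(s) (total 0); column heights now [0 0 0 2 3 0], max=3
Drop 2: L rot1 at col 2 lands with bottom-row=2; cleared 0 line(s) (total 0); column heights now [0 0 5 3 3 0], max=5
Drop 3: T rot2 at col 2 lands with bottom-row=4; cleared 0 line(s) (total 0); column heights now [0 0 6 6 6 0], max=6
Drop 4: O rot3 at col 0 lands with bottom-row=0; cleared 0 line(s) (total 0); column heights now [2 2 6 6 6 0], max=6
Drop 5: Z rot3 at col 2 lands with bottom-row=6; cleared 0 line(s) (total 0); column heights now [2 2 8 9 6 0], max=9
Test piece Z rot1 at col 4 (width 2): heights before test = [2 2 8 9 6 0]; fits = True

Answer: yes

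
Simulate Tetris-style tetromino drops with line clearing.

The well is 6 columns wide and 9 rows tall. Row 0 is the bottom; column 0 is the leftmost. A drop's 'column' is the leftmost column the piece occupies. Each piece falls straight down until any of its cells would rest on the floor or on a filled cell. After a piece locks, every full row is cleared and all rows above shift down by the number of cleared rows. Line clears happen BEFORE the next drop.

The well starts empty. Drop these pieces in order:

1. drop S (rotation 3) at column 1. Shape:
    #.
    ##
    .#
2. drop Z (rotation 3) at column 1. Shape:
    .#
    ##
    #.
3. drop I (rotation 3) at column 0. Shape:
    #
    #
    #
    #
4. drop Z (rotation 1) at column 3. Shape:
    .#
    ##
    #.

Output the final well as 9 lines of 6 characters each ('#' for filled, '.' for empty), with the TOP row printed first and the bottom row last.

Answer: ......
......
......
..#...
.##...
##....
##..#.
#####.
#.##..

Derivation:
Drop 1: S rot3 at col 1 lands with bottom-row=0; cleared 0 line(s) (total 0); column heights now [0 3 2 0 0 0], max=3
Drop 2: Z rot3 at col 1 lands with bottom-row=3; cleared 0 line(s) (total 0); column heights now [0 5 6 0 0 0], max=6
Drop 3: I rot3 at col 0 lands with bottom-row=0; cleared 0 line(s) (total 0); column heights now [4 5 6 0 0 0], max=6
Drop 4: Z rot1 at col 3 lands with bottom-row=0; cleared 0 line(s) (total 0); column heights now [4 5 6 2 3 0], max=6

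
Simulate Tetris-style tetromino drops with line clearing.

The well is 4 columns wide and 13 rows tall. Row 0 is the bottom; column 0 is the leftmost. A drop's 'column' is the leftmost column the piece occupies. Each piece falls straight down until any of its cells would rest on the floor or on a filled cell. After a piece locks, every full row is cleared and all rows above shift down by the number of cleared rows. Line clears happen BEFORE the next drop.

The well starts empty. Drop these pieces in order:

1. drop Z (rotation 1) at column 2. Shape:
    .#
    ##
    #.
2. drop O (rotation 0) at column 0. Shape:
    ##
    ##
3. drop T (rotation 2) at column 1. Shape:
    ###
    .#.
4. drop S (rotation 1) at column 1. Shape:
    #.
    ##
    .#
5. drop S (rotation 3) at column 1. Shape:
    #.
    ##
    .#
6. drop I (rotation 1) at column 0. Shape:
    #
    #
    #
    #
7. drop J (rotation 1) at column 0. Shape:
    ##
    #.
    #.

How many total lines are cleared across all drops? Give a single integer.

Answer: 2

Derivation:
Drop 1: Z rot1 at col 2 lands with bottom-row=0; cleared 0 line(s) (total 0); column heights now [0 0 2 3], max=3
Drop 2: O rot0 at col 0 lands with bottom-row=0; cleared 1 line(s) (total 1); column heights now [1 1 1 2], max=2
Drop 3: T rot2 at col 1 lands with bottom-row=1; cleared 0 line(s) (total 1); column heights now [1 3 3 3], max=3
Drop 4: S rot1 at col 1 lands with bottom-row=3; cleared 0 line(s) (total 1); column heights now [1 6 5 3], max=6
Drop 5: S rot3 at col 1 lands with bottom-row=5; cleared 0 line(s) (total 1); column heights now [1 8 7 3], max=8
Drop 6: I rot1 at col 0 lands with bottom-row=1; cleared 1 line(s) (total 2); column heights now [4 7 6 2], max=7
Drop 7: J rot1 at col 0 lands with bottom-row=5; cleared 0 line(s) (total 2); column heights now [8 8 6 2], max=8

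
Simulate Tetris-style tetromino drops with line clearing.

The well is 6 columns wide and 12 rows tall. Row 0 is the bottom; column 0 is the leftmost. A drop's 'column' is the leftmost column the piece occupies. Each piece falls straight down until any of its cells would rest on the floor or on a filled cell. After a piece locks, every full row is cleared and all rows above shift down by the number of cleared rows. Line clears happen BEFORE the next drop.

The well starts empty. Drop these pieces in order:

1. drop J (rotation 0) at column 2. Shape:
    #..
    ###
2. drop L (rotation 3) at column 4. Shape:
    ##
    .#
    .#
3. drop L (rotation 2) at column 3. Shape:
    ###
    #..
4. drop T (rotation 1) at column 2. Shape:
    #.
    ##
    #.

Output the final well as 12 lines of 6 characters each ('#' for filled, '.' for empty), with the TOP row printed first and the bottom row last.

Drop 1: J rot0 at col 2 lands with bottom-row=0; cleared 0 line(s) (total 0); column heights now [0 0 2 1 1 0], max=2
Drop 2: L rot3 at col 4 lands with bottom-row=0; cleared 0 line(s) (total 0); column heights now [0 0 2 1 3 3], max=3
Drop 3: L rot2 at col 3 lands with bottom-row=2; cleared 0 line(s) (total 0); column heights now [0 0 2 4 4 4], max=4
Drop 4: T rot1 at col 2 lands with bottom-row=3; cleared 0 line(s) (total 0); column heights now [0 0 6 5 4 4], max=6

Answer: ......
......
......
......
......
......
..#...
..##..
..####
...###
..#..#
..####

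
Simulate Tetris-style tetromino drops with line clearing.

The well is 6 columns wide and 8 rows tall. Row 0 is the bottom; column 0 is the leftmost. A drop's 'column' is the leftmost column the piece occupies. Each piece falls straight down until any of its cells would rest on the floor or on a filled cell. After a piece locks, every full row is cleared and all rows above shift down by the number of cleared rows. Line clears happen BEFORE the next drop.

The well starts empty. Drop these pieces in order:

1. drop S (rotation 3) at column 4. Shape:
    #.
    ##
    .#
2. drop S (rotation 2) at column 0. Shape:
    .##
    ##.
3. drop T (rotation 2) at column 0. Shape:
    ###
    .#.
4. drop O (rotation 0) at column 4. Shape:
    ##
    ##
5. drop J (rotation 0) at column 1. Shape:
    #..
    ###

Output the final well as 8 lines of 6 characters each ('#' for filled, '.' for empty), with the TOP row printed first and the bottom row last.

Answer: ......
......
.#....
.#####
###.##
.#..#.
.##.##
##...#

Derivation:
Drop 1: S rot3 at col 4 lands with bottom-row=0; cleared 0 line(s) (total 0); column heights now [0 0 0 0 3 2], max=3
Drop 2: S rot2 at col 0 lands with bottom-row=0; cleared 0 line(s) (total 0); column heights now [1 2 2 0 3 2], max=3
Drop 3: T rot2 at col 0 lands with bottom-row=2; cleared 0 line(s) (total 0); column heights now [4 4 4 0 3 2], max=4
Drop 4: O rot0 at col 4 lands with bottom-row=3; cleared 0 line(s) (total 0); column heights now [4 4 4 0 5 5], max=5
Drop 5: J rot0 at col 1 lands with bottom-row=4; cleared 0 line(s) (total 0); column heights now [4 6 5 5 5 5], max=6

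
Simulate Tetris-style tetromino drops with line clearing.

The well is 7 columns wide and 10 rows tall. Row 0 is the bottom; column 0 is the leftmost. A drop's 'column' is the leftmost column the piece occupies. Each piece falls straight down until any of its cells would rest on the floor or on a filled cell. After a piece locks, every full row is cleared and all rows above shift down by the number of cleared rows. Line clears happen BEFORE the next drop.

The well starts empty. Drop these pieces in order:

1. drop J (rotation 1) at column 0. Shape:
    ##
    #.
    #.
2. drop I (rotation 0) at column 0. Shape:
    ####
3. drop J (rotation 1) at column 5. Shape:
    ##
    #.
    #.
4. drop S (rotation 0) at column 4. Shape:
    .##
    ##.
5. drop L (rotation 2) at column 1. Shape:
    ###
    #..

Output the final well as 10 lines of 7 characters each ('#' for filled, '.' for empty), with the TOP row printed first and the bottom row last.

Answer: .......
.......
.......
.......
.###...
.#...##
######.
##...##
#....#.
#....#.

Derivation:
Drop 1: J rot1 at col 0 lands with bottom-row=0; cleared 0 line(s) (total 0); column heights now [3 3 0 0 0 0 0], max=3
Drop 2: I rot0 at col 0 lands with bottom-row=3; cleared 0 line(s) (total 0); column heights now [4 4 4 4 0 0 0], max=4
Drop 3: J rot1 at col 5 lands with bottom-row=0; cleared 0 line(s) (total 0); column heights now [4 4 4 4 0 3 3], max=4
Drop 4: S rot0 at col 4 lands with bottom-row=3; cleared 0 line(s) (total 0); column heights now [4 4 4 4 4 5 5], max=5
Drop 5: L rot2 at col 1 lands with bottom-row=4; cleared 0 line(s) (total 0); column heights now [4 6 6 6 4 5 5], max=6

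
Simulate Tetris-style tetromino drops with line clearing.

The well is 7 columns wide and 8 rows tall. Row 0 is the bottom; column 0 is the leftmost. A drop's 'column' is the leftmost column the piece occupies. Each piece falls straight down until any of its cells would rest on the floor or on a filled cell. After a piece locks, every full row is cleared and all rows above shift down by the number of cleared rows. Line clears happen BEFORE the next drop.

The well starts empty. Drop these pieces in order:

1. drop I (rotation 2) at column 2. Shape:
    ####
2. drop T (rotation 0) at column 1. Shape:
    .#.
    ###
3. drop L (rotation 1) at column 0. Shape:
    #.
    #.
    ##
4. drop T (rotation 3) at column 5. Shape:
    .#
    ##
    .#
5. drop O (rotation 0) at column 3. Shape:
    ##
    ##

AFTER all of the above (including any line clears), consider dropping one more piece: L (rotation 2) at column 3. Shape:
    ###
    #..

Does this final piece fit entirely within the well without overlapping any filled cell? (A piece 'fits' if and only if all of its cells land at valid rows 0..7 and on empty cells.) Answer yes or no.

Answer: yes

Derivation:
Drop 1: I rot2 at col 2 lands with bottom-row=0; cleared 0 line(s) (total 0); column heights now [0 0 1 1 1 1 0], max=1
Drop 2: T rot0 at col 1 lands with bottom-row=1; cleared 0 line(s) (total 0); column heights now [0 2 3 2 1 1 0], max=3
Drop 3: L rot1 at col 0 lands with bottom-row=2; cleared 0 line(s) (total 0); column heights now [5 3 3 2 1 1 0], max=5
Drop 4: T rot3 at col 5 lands with bottom-row=0; cleared 0 line(s) (total 0); column heights now [5 3 3 2 1 2 3], max=5
Drop 5: O rot0 at col 3 lands with bottom-row=2; cleared 0 line(s) (total 0); column heights now [5 3 3 4 4 2 3], max=5
Test piece L rot2 at col 3 (width 3): heights before test = [5 3 3 4 4 2 3]; fits = True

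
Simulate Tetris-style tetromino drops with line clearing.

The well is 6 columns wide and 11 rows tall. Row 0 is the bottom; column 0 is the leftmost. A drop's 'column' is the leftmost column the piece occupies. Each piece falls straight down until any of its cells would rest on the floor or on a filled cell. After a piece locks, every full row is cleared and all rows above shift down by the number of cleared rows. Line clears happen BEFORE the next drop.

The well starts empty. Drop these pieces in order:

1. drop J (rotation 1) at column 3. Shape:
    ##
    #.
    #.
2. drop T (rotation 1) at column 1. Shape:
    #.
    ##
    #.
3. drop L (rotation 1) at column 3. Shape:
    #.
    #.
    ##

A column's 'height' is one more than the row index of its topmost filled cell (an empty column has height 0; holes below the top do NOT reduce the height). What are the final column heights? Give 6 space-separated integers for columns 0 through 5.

Drop 1: J rot1 at col 3 lands with bottom-row=0; cleared 0 line(s) (total 0); column heights now [0 0 0 3 3 0], max=3
Drop 2: T rot1 at col 1 lands with bottom-row=0; cleared 0 line(s) (total 0); column heights now [0 3 2 3 3 0], max=3
Drop 3: L rot1 at col 3 lands with bottom-row=3; cleared 0 line(s) (total 0); column heights now [0 3 2 6 4 0], max=6

Answer: 0 3 2 6 4 0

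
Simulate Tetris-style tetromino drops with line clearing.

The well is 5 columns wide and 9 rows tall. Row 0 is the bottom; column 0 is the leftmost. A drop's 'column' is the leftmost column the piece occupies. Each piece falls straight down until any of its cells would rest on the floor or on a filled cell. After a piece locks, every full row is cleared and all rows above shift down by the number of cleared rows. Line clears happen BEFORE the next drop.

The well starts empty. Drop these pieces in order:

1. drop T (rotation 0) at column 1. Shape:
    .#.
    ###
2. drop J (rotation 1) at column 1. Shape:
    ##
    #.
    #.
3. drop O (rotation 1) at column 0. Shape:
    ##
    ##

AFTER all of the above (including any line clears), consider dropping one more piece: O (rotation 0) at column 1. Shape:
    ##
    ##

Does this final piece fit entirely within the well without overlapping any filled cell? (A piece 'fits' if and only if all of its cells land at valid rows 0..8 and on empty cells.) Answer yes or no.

Answer: yes

Derivation:
Drop 1: T rot0 at col 1 lands with bottom-row=0; cleared 0 line(s) (total 0); column heights now [0 1 2 1 0], max=2
Drop 2: J rot1 at col 1 lands with bottom-row=1; cleared 0 line(s) (total 0); column heights now [0 4 4 1 0], max=4
Drop 3: O rot1 at col 0 lands with bottom-row=4; cleared 0 line(s) (total 0); column heights now [6 6 4 1 0], max=6
Test piece O rot0 at col 1 (width 2): heights before test = [6 6 4 1 0]; fits = True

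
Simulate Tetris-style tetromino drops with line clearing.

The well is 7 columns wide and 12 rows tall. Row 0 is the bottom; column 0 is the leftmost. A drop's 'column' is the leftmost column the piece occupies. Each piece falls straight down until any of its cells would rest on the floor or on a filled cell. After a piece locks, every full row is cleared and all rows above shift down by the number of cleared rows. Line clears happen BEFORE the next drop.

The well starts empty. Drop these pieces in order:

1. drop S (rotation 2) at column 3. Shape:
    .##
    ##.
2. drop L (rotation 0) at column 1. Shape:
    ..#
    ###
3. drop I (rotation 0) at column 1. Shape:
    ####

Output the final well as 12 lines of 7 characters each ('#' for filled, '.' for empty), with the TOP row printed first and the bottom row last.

Answer: .......
.......
.......
.......
.......
.......
.......
.......
.####..
...#...
.#####.
...##..

Derivation:
Drop 1: S rot2 at col 3 lands with bottom-row=0; cleared 0 line(s) (total 0); column heights now [0 0 0 1 2 2 0], max=2
Drop 2: L rot0 at col 1 lands with bottom-row=1; cleared 0 line(s) (total 0); column heights now [0 2 2 3 2 2 0], max=3
Drop 3: I rot0 at col 1 lands with bottom-row=3; cleared 0 line(s) (total 0); column heights now [0 4 4 4 4 2 0], max=4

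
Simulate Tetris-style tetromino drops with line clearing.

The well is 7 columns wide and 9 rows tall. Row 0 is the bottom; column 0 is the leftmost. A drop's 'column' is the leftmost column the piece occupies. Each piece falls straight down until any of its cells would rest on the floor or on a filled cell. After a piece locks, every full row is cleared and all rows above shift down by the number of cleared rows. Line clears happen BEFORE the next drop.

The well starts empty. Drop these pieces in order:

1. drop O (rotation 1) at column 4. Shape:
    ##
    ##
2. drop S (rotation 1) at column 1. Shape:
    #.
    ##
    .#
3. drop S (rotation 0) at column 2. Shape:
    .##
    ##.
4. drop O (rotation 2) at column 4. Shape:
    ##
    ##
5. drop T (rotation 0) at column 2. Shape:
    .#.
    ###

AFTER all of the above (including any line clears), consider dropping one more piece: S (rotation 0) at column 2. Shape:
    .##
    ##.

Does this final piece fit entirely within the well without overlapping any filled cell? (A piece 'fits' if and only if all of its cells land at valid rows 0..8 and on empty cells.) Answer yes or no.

Drop 1: O rot1 at col 4 lands with bottom-row=0; cleared 0 line(s) (total 0); column heights now [0 0 0 0 2 2 0], max=2
Drop 2: S rot1 at col 1 lands with bottom-row=0; cleared 0 line(s) (total 0); column heights now [0 3 2 0 2 2 0], max=3
Drop 3: S rot0 at col 2 lands with bottom-row=2; cleared 0 line(s) (total 0); column heights now [0 3 3 4 4 2 0], max=4
Drop 4: O rot2 at col 4 lands with bottom-row=4; cleared 0 line(s) (total 0); column heights now [0 3 3 4 6 6 0], max=6
Drop 5: T rot0 at col 2 lands with bottom-row=6; cleared 0 line(s) (total 0); column heights now [0 3 7 8 7 6 0], max=8
Test piece S rot0 at col 2 (width 3): heights before test = [0 3 7 8 7 6 0]; fits = False

Answer: no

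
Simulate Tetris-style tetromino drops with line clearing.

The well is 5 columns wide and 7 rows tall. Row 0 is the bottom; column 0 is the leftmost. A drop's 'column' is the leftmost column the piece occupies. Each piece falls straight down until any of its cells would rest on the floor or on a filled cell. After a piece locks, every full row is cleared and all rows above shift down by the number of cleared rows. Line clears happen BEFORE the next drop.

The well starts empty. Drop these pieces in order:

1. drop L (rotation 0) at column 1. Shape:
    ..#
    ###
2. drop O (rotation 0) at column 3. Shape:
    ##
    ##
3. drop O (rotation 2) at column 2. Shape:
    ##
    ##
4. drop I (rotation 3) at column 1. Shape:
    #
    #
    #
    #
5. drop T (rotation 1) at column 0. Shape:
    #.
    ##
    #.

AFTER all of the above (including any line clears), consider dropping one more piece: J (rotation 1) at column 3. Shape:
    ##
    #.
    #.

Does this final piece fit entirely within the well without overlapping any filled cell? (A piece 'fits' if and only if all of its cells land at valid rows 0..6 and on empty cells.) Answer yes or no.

Answer: no

Derivation:
Drop 1: L rot0 at col 1 lands with bottom-row=0; cleared 0 line(s) (total 0); column heights now [0 1 1 2 0], max=2
Drop 2: O rot0 at col 3 lands with bottom-row=2; cleared 0 line(s) (total 0); column heights now [0 1 1 4 4], max=4
Drop 3: O rot2 at col 2 lands with bottom-row=4; cleared 0 line(s) (total 0); column heights now [0 1 6 6 4], max=6
Drop 4: I rot3 at col 1 lands with bottom-row=1; cleared 0 line(s) (total 0); column heights now [0 5 6 6 4], max=6
Drop 5: T rot1 at col 0 lands with bottom-row=4; cleared 0 line(s) (total 0); column heights now [7 6 6 6 4], max=7
Test piece J rot1 at col 3 (width 2): heights before test = [7 6 6 6 4]; fits = False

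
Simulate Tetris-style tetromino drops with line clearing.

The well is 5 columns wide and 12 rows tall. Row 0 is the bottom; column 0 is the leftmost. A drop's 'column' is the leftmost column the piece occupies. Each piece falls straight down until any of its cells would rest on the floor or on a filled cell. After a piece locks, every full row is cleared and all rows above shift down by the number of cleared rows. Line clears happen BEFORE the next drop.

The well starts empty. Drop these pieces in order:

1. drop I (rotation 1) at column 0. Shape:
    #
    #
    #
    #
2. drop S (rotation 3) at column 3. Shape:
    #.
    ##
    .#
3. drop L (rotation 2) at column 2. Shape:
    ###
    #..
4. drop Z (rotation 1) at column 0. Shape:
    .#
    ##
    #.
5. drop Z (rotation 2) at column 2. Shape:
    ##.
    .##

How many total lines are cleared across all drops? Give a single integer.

Answer: 0

Derivation:
Drop 1: I rot1 at col 0 lands with bottom-row=0; cleared 0 line(s) (total 0); column heights now [4 0 0 0 0], max=4
Drop 2: S rot3 at col 3 lands with bottom-row=0; cleared 0 line(s) (total 0); column heights now [4 0 0 3 2], max=4
Drop 3: L rot2 at col 2 lands with bottom-row=2; cleared 0 line(s) (total 0); column heights now [4 0 4 4 4], max=4
Drop 4: Z rot1 at col 0 lands with bottom-row=4; cleared 0 line(s) (total 0); column heights now [6 7 4 4 4], max=7
Drop 5: Z rot2 at col 2 lands with bottom-row=4; cleared 0 line(s) (total 0); column heights now [6 7 6 6 5], max=7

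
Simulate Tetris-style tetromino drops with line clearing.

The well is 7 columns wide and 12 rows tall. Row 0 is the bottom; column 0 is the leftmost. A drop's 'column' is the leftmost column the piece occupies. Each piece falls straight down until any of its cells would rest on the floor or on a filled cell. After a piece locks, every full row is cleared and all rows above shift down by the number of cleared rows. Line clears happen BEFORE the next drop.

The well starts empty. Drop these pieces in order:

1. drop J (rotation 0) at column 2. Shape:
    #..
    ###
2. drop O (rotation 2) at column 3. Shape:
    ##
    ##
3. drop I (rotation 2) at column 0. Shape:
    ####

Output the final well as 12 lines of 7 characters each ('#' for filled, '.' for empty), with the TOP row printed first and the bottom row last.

Drop 1: J rot0 at col 2 lands with bottom-row=0; cleared 0 line(s) (total 0); column heights now [0 0 2 1 1 0 0], max=2
Drop 2: O rot2 at col 3 lands with bottom-row=1; cleared 0 line(s) (total 0); column heights now [0 0 2 3 3 0 0], max=3
Drop 3: I rot2 at col 0 lands with bottom-row=3; cleared 0 line(s) (total 0); column heights now [4 4 4 4 3 0 0], max=4

Answer: .......
.......
.......
.......
.......
.......
.......
.......
####...
...##..
..###..
..###..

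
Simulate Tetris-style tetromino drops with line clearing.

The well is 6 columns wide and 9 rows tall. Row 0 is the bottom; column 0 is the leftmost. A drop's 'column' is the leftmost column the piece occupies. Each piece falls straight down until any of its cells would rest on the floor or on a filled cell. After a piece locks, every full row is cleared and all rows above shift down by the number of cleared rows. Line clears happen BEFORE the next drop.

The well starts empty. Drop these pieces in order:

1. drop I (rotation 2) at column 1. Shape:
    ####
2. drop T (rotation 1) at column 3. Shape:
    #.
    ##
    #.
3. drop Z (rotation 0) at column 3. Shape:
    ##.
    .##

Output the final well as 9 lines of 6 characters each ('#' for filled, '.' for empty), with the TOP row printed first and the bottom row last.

Answer: ......
......
......
......
...##.
...###
...##.
...#..
.####.

Derivation:
Drop 1: I rot2 at col 1 lands with bottom-row=0; cleared 0 line(s) (total 0); column heights now [0 1 1 1 1 0], max=1
Drop 2: T rot1 at col 3 lands with bottom-row=1; cleared 0 line(s) (total 0); column heights now [0 1 1 4 3 0], max=4
Drop 3: Z rot0 at col 3 lands with bottom-row=3; cleared 0 line(s) (total 0); column heights now [0 1 1 5 5 4], max=5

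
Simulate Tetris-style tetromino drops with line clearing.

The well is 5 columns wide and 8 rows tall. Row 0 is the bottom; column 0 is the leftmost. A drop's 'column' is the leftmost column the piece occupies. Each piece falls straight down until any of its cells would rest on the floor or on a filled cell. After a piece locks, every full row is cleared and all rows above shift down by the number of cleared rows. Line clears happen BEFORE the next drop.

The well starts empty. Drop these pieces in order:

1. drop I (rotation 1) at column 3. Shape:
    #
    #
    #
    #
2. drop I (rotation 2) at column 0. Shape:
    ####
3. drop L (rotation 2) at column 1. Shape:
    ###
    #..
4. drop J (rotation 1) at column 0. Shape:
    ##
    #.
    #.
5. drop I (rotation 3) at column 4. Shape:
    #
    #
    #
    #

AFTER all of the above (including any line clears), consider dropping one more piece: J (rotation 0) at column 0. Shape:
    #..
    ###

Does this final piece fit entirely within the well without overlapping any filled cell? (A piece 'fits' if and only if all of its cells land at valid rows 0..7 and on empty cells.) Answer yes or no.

Answer: no

Derivation:
Drop 1: I rot1 at col 3 lands with bottom-row=0; cleared 0 line(s) (total 0); column heights now [0 0 0 4 0], max=4
Drop 2: I rot2 at col 0 lands with bottom-row=4; cleared 0 line(s) (total 0); column heights now [5 5 5 5 0], max=5
Drop 3: L rot2 at col 1 lands with bottom-row=5; cleared 0 line(s) (total 0); column heights now [5 7 7 7 0], max=7
Drop 4: J rot1 at col 0 lands with bottom-row=5; cleared 0 line(s) (total 0); column heights now [8 8 7 7 0], max=8
Drop 5: I rot3 at col 4 lands with bottom-row=0; cleared 0 line(s) (total 0); column heights now [8 8 7 7 4], max=8
Test piece J rot0 at col 0 (width 3): heights before test = [8 8 7 7 4]; fits = False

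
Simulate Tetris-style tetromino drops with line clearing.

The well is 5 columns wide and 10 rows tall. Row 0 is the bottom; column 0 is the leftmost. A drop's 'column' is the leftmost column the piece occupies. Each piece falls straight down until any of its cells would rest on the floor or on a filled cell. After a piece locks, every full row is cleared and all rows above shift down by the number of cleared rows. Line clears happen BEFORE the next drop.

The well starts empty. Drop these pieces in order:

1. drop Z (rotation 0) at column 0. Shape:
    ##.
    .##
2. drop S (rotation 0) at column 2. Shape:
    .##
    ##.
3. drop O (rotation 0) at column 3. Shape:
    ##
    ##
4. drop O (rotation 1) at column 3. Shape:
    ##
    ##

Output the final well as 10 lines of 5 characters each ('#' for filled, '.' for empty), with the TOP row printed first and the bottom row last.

Answer: .....
.....
.....
...##
...##
...##
...##
...##
####.
.##..

Derivation:
Drop 1: Z rot0 at col 0 lands with bottom-row=0; cleared 0 line(s) (total 0); column heights now [2 2 1 0 0], max=2
Drop 2: S rot0 at col 2 lands with bottom-row=1; cleared 0 line(s) (total 0); column heights now [2 2 2 3 3], max=3
Drop 3: O rot0 at col 3 lands with bottom-row=3; cleared 0 line(s) (total 0); column heights now [2 2 2 5 5], max=5
Drop 4: O rot1 at col 3 lands with bottom-row=5; cleared 0 line(s) (total 0); column heights now [2 2 2 7 7], max=7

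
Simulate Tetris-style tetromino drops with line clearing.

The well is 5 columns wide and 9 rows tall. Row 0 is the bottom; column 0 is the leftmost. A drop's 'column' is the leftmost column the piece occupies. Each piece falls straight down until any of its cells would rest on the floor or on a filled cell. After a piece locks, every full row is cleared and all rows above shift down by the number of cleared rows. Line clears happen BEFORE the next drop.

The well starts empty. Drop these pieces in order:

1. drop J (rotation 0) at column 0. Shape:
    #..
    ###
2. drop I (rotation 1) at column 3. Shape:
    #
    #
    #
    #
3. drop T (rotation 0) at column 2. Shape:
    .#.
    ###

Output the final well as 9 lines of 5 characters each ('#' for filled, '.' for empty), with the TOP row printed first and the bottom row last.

Drop 1: J rot0 at col 0 lands with bottom-row=0; cleared 0 line(s) (total 0); column heights now [2 1 1 0 0], max=2
Drop 2: I rot1 at col 3 lands with bottom-row=0; cleared 0 line(s) (total 0); column heights now [2 1 1 4 0], max=4
Drop 3: T rot0 at col 2 lands with bottom-row=4; cleared 0 line(s) (total 0); column heights now [2 1 5 6 5], max=6

Answer: .....
.....
.....
...#.
..###
...#.
...#.
#..#.
####.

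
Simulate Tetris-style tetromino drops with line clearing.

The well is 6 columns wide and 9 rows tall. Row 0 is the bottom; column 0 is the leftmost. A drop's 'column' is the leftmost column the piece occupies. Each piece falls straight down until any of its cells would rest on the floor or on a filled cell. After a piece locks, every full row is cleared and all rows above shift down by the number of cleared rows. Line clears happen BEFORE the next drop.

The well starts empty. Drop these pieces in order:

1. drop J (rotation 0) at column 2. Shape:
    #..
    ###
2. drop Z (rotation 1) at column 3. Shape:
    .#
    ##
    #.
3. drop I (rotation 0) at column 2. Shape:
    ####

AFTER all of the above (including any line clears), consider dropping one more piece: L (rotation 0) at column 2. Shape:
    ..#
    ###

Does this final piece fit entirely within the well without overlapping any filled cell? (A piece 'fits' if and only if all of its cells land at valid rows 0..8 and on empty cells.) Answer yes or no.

Drop 1: J rot0 at col 2 lands with bottom-row=0; cleared 0 line(s) (total 0); column heights now [0 0 2 1 1 0], max=2
Drop 2: Z rot1 at col 3 lands with bottom-row=1; cleared 0 line(s) (total 0); column heights now [0 0 2 3 4 0], max=4
Drop 3: I rot0 at col 2 lands with bottom-row=4; cleared 0 line(s) (total 0); column heights now [0 0 5 5 5 5], max=5
Test piece L rot0 at col 2 (width 3): heights before test = [0 0 5 5 5 5]; fits = True

Answer: yes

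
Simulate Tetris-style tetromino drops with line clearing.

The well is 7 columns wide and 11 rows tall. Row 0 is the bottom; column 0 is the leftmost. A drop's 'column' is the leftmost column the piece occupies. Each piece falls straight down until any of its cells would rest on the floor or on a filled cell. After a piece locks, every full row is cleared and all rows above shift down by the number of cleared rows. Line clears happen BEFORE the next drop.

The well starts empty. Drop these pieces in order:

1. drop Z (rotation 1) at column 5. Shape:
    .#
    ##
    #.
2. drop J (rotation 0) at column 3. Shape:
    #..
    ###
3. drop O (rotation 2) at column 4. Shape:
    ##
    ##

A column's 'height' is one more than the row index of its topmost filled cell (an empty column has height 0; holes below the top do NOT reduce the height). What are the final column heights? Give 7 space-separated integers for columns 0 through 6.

Drop 1: Z rot1 at col 5 lands with bottom-row=0; cleared 0 line(s) (total 0); column heights now [0 0 0 0 0 2 3], max=3
Drop 2: J rot0 at col 3 lands with bottom-row=2; cleared 0 line(s) (total 0); column heights now [0 0 0 4 3 3 3], max=4
Drop 3: O rot2 at col 4 lands with bottom-row=3; cleared 0 line(s) (total 0); column heights now [0 0 0 4 5 5 3], max=5

Answer: 0 0 0 4 5 5 3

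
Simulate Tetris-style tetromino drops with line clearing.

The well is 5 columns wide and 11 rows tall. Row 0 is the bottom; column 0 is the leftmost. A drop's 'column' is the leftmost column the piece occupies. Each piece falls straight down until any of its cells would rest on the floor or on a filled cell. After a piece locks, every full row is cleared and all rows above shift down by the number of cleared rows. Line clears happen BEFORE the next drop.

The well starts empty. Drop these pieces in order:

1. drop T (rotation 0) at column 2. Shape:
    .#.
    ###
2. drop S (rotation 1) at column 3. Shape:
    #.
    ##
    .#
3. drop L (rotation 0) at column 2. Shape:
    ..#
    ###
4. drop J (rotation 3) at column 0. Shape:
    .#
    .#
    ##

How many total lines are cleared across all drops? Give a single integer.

Answer: 1

Derivation:
Drop 1: T rot0 at col 2 lands with bottom-row=0; cleared 0 line(s) (total 0); column heights now [0 0 1 2 1], max=2
Drop 2: S rot1 at col 3 lands with bottom-row=1; cleared 0 line(s) (total 0); column heights now [0 0 1 4 3], max=4
Drop 3: L rot0 at col 2 lands with bottom-row=4; cleared 0 line(s) (total 0); column heights now [0 0 5 5 6], max=6
Drop 4: J rot3 at col 0 lands with bottom-row=0; cleared 1 line(s) (total 1); column heights now [0 2 4 4 5], max=5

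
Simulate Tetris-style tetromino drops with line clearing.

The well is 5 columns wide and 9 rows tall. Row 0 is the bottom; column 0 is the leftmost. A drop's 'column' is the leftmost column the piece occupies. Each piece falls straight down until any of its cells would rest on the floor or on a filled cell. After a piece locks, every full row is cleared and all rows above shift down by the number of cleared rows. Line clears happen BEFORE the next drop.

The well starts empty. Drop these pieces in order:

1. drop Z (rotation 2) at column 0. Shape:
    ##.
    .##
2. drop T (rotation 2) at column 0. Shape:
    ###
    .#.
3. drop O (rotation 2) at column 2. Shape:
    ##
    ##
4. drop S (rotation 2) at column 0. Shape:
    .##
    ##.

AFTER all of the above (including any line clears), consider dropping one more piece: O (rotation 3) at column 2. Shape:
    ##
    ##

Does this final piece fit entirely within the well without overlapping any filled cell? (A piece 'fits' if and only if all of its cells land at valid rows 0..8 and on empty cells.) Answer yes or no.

Answer: yes

Derivation:
Drop 1: Z rot2 at col 0 lands with bottom-row=0; cleared 0 line(s) (total 0); column heights now [2 2 1 0 0], max=2
Drop 2: T rot2 at col 0 lands with bottom-row=2; cleared 0 line(s) (total 0); column heights now [4 4 4 0 0], max=4
Drop 3: O rot2 at col 2 lands with bottom-row=4; cleared 0 line(s) (total 0); column heights now [4 4 6 6 0], max=6
Drop 4: S rot2 at col 0 lands with bottom-row=5; cleared 0 line(s) (total 0); column heights now [6 7 7 6 0], max=7
Test piece O rot3 at col 2 (width 2): heights before test = [6 7 7 6 0]; fits = True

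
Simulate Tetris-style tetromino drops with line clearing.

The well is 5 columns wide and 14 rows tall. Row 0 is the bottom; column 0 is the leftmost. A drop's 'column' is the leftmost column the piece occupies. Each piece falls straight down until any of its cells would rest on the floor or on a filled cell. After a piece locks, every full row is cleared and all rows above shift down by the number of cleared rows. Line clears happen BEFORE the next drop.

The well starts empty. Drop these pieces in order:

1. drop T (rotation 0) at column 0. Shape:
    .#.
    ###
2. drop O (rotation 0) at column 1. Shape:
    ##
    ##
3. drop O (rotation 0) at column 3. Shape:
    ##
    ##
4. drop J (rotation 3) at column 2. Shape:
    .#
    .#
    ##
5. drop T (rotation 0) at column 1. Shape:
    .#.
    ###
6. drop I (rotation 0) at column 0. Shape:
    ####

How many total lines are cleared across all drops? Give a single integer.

Drop 1: T rot0 at col 0 lands with bottom-row=0; cleared 0 line(s) (total 0); column heights now [1 2 1 0 0], max=2
Drop 2: O rot0 at col 1 lands with bottom-row=2; cleared 0 line(s) (total 0); column heights now [1 4 4 0 0], max=4
Drop 3: O rot0 at col 3 lands with bottom-row=0; cleared 1 line(s) (total 1); column heights now [0 3 3 1 1], max=3
Drop 4: J rot3 at col 2 lands with bottom-row=3; cleared 0 line(s) (total 1); column heights now [0 3 4 6 1], max=6
Drop 5: T rot0 at col 1 lands with bottom-row=6; cleared 0 line(s) (total 1); column heights now [0 7 8 7 1], max=8
Drop 6: I rot0 at col 0 lands with bottom-row=8; cleared 0 line(s) (total 1); column heights now [9 9 9 9 1], max=9

Answer: 1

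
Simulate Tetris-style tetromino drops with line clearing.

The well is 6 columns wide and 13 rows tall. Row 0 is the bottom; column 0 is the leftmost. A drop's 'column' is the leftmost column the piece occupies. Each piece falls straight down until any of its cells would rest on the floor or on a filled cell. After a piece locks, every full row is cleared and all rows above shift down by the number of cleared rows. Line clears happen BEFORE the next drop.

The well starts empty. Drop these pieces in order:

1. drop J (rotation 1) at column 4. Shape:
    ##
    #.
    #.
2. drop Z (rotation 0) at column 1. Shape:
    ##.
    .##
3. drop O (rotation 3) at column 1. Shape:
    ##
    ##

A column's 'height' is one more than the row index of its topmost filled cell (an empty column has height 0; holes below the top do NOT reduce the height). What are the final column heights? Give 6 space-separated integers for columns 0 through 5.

Drop 1: J rot1 at col 4 lands with bottom-row=0; cleared 0 line(s) (total 0); column heights now [0 0 0 0 3 3], max=3
Drop 2: Z rot0 at col 1 lands with bottom-row=0; cleared 0 line(s) (total 0); column heights now [0 2 2 1 3 3], max=3
Drop 3: O rot3 at col 1 lands with bottom-row=2; cleared 0 line(s) (total 0); column heights now [0 4 4 1 3 3], max=4

Answer: 0 4 4 1 3 3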